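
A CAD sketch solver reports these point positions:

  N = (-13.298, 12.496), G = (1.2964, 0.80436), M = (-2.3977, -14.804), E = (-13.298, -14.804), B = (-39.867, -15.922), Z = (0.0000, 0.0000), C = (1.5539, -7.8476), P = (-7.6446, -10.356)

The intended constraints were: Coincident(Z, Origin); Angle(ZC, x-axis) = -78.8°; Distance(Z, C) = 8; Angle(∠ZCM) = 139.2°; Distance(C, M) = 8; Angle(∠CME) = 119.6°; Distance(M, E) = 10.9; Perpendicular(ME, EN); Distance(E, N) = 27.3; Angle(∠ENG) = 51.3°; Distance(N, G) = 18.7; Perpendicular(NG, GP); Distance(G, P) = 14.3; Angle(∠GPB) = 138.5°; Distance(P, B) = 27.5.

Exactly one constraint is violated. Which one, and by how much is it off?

Distance(P, B) = 27.5 — off by 5.20.

Z = (0.00, 0.00) ✓; ZC at -78.80° ✓; |ZC| = 8.000 ✓; ∠ZCM = 139.2° ✓; |CM| = 8.000 ✓; ∠CME = 119.6° ✓; |ME| = 10.90 ✓; ∠(ME, EN) = 90.00° ✓; |EN| = 27.30 ✓; ∠ENG = 51.30° ✓; |NG| = 18.70 ✓; ∠(NG, GP) = 90.00° ✓; |GP| = 14.30 ✓; ∠GPB = 138.5° ✓; |PB| = 32.70 ✗.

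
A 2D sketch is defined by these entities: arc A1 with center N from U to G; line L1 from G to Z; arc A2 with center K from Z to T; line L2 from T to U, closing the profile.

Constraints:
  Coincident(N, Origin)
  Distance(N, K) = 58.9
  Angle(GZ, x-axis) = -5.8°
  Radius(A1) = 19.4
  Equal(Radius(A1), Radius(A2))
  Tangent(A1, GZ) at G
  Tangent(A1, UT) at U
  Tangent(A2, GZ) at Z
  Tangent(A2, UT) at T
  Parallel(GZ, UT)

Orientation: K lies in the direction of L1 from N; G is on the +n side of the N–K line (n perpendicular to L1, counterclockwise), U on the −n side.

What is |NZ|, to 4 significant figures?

62.01

Tangency of A1 to both parallel lines with radius 19.4 puts G and U at N ± 19.4·n: G = (1.960, 19.30), U = (-1.960, -19.30). Equal radii place Z and T the same way about K: Z = K + 19.4·n = (60.56, 13.35), T = K − 19.4·n = (56.64, -25.25). Then |NZ| = |Z − N| = 62.01.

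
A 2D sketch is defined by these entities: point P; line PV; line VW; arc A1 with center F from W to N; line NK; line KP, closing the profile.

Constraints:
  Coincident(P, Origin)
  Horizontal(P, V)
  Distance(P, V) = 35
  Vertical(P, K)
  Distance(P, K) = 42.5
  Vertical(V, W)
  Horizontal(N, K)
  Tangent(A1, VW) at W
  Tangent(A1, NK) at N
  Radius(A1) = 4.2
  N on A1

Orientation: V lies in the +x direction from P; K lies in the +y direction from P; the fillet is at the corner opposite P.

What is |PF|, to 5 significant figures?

49.148

P is at the origin; P and V share the same y with |PV| = 35.0 and V on the +x side, so V = (35.000, 0.0000). P and K share the same x with |PK| = 42.5 and K on the +y side, so K = (0.0000, 42.500). The virtual corner opposite P is at (35.000, 42.500). The tangent condition forces FW to be normal to VW and the tangent condition forces FN to be normal to NK, with radius 4.2, so the center F sits 4.2 in from both sides at F = (30.800, 38.300). Then |PF| = |F − P| = 49.148.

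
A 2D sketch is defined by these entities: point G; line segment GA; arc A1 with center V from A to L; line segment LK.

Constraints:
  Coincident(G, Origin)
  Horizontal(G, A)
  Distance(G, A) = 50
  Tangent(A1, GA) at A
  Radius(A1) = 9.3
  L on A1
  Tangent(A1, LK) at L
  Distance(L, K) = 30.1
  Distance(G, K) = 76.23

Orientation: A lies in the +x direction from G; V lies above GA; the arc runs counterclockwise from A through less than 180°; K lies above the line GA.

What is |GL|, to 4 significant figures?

59.30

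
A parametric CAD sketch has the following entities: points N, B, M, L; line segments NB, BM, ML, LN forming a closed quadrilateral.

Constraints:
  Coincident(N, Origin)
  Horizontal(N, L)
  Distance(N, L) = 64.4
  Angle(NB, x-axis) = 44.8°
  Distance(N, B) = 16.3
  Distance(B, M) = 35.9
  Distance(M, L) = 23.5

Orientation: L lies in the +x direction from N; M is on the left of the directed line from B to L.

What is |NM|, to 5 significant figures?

49.819

Checks: |BM| = 35.90 ✓; |ML| = 23.50 ✓.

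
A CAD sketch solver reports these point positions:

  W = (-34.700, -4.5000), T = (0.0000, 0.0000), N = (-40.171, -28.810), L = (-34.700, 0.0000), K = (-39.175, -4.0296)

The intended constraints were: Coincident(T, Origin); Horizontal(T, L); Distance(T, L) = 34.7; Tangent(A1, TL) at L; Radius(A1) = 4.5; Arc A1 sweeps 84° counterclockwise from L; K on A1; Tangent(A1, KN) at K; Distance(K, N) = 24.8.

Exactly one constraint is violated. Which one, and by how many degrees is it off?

Tangent(A1, KN) at K — off by 3.70°.

T = (0.00, 0.00) ✓; T.y = 0.00, L.y = 0.00 ✓; |TL| = 34.70 ✓; ∠(WL, LT) = 90.00° ✓; |WL| = 4.500 ✓; bearing(W→K) − bearing(W→L) = 84.00° ✓; |WK| = 4.500 ✓; ∠(WK, KN) = 86.30° ✗; |KN| = 24.80 ✓.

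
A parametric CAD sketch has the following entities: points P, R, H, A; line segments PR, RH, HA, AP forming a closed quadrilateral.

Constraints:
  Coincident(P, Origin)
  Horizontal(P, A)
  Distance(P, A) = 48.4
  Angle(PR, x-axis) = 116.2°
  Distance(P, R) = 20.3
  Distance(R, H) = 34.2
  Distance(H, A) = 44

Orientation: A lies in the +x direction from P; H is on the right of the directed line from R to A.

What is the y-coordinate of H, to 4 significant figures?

-12.44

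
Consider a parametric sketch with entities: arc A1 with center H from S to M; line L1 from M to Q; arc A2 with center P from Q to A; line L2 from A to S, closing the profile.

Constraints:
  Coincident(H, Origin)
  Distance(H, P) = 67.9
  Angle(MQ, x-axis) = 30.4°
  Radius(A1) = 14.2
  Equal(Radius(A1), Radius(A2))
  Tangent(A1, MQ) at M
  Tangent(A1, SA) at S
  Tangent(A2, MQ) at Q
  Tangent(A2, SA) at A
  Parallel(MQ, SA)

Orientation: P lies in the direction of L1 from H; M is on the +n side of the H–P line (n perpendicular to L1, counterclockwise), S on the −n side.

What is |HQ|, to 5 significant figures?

69.369

Tangency of A1 to both parallel lines with radius 14.2 puts M and S at H ± 14.2·n: M = (-7.1857, 12.248), S = (7.1857, -12.248). Equal radii place Q and A the same way about P: Q = P + 14.2·n = (51.379, 46.607), A = P − 14.2·n = (65.750, 22.112). Then |HQ| = |Q − H| = 69.369.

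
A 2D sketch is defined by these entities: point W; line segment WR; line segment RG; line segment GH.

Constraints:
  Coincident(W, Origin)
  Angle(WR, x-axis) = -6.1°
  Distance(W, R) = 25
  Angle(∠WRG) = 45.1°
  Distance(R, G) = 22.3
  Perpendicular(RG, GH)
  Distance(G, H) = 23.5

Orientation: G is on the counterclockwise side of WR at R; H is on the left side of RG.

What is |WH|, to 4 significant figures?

7.429

W is at the origin; WR runs at -6.1° with length 25.0, so R = 25.0·(cos -6.1°, sin -6.1°) = (24.86, -2.657). ∠WRG = 45.1°, so RG runs at -6.1° + (180° − 45.1°) = 128.8° from the x-axis; with |RG| = 22.3, G = R + 22.3·(cos 128.8°, sin 128.8°) = (10.89, 14.72). The perpendicularity gives GH at right angles to RG; with |GH| = 23.5 on the left of RG, H = G + 23.5·(-0.7793, -0.6266) = (-7.429, -0.002555). Then |WH| = |H − W| = 7.429.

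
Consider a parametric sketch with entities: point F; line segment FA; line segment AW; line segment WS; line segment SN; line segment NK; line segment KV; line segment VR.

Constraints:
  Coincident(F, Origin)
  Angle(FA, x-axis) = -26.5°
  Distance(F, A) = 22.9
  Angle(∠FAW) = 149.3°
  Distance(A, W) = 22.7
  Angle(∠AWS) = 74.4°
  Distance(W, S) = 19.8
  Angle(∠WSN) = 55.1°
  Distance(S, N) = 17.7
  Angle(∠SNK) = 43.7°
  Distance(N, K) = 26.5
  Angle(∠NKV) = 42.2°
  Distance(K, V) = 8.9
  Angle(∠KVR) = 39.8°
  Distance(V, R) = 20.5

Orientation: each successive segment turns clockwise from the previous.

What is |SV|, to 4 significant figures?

9.467

F is at the origin; FA runs at -26.5° with length 22.9, so A = (20.49, -10.22). ∠FAW = 149.3° gives AW at -57.20° from the x-axis; with |AW| = 22.7, W = (32.79, -29.30). ∠AWS = 74.4° gives WS at -162.8° from the x-axis; with |WS| = 19.8, S = (13.88, -35.15). ∠WSN = 55.1° gives SN at 72.30° from the x-axis; with |SN| = 17.7, N = (19.26, -18.29). ∠SNK = 43.7° gives NK at -64.00° from the x-axis; with |NK| = 26.5, K = (30.87, -42.11). ∠NKV = 42.2° gives KV at 158.2° from the x-axis; with |KV| = 8.9, V = (22.61, -38.80). Then |SV| = |V − S| = 9.467.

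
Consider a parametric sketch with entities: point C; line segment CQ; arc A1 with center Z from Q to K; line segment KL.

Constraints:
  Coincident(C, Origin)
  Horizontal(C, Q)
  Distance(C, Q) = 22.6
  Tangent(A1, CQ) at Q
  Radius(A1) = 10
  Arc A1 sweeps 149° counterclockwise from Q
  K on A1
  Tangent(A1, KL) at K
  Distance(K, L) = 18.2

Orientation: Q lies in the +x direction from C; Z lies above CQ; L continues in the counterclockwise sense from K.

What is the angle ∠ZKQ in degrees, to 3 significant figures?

15.5°

C is at the origin; C and Q share the same y with |CQ| = 22.6 and Q on the +x side, so Q = (22.6, 0.00). A1 meets CQ tangentially, so ZQ is at right angles to CQ, so Z = Q + (0, 10) = (22.6, 10.0). On A1, Q sits at bearing -90° from Z; a 149° counterclockwise sweep puts K at bearing 59°, so K = Z + 10.0·(cos 59°, sin 59°) = (27.8, 18.6). Then cos ∠ZKQ = KZ·KQ / (|KZ||KQ|), giving 15.5°.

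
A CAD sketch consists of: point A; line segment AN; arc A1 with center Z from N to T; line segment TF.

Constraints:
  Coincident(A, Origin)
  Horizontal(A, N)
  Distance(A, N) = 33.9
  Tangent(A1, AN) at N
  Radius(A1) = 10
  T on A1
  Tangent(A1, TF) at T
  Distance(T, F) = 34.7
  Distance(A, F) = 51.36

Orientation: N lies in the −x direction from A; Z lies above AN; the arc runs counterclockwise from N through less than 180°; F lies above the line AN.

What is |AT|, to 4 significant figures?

26.02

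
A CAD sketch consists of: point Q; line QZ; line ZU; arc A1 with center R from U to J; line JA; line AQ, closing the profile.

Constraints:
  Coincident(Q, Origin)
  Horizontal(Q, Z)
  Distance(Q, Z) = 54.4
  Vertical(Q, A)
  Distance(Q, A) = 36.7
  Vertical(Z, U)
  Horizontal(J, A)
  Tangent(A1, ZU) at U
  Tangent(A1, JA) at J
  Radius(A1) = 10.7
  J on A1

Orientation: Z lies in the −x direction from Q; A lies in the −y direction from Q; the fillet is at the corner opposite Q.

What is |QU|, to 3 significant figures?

60.3

Q is at the origin; Q and Z share the same y with |QZ| = 54.4 and Z on the −x side, so Z = (-54.4, 0.00). QA is vertical with |QA| = 36.7 and A on the −y side, so A = (0.00, -36.7). The virtual corner opposite Q is at (-54.4, -36.7). A1 meets ZU tangentially, so RU is at right angles to ZU and since A1 is tangent to JA there, RJ ⟂ JA, with radius 10.7, so the center R sits 10.7 in from both sides at R = (-43.7, -26.0). That places the tangent points at U = (-54.4, -26.0) on ZU and J = (-43.7, -36.7) on JA. Then |QU| = |U − Q| = 60.3.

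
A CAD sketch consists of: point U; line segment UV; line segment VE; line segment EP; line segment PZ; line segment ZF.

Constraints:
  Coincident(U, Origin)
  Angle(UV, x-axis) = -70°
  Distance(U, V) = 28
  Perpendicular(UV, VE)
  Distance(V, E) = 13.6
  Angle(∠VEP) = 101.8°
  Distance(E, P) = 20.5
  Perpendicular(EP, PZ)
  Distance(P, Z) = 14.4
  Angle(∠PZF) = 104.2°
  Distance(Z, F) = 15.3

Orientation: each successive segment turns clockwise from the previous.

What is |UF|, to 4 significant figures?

18.98

U is at the origin; UV runs at -70.0° with length 28.0, so V = (9.577, -26.31). UV is perpendicular to VE, so VE runs at -160.0°; with |VE| = 13.6, E = (-3.203, -30.96). ∠VEP = 101.8° gives EP at 121.8° from the x-axis; with |EP| = 20.5, P = (-14.01, -13.54). EP ⟂ PZ, so PZ runs at 31.80°; with |PZ| = 14.4, Z = (-1.767, -5.952). ∠PZF = 104.2° gives ZF at -44.00° from the x-axis; with |ZF| = 15.3, F = (9.239, -16.58). Then |UF| = |F − U| = 18.98.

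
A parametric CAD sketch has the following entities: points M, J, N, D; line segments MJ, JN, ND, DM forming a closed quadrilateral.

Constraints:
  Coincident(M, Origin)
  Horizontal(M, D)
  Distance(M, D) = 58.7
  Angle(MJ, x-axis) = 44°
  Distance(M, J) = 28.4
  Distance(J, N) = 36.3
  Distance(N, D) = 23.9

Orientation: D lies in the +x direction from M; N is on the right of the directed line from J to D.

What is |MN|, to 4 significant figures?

39.89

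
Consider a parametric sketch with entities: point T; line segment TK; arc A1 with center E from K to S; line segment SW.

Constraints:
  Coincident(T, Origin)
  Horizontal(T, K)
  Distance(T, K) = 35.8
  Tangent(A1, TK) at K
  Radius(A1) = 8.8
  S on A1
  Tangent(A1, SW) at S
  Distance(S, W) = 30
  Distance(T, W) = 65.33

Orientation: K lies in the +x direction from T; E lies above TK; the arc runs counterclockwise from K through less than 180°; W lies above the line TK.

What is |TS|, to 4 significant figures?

43.92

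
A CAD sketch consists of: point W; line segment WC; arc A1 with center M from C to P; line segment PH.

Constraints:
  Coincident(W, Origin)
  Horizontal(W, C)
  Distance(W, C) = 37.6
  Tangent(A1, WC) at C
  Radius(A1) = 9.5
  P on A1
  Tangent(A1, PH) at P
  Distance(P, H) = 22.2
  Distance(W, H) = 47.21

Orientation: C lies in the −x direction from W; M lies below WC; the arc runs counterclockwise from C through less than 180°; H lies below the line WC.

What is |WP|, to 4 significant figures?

47.87

Checks: W.y = 0.00, C.y = 0.00 ✓; |MP| = 9.500 ✓; ∠(MP, PH) = 90.00° ✓; |PH| = 22.20 ✓; |WH| = 47.21 ✓.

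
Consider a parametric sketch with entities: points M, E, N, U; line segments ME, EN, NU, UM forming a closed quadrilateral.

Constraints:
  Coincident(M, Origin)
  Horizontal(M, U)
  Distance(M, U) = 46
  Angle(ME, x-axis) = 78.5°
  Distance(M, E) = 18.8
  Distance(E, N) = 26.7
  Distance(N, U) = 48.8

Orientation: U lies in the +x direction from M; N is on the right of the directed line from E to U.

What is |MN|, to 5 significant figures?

7.9184

Checks: |EN| = 26.70 ✓; |NU| = 48.80 ✓.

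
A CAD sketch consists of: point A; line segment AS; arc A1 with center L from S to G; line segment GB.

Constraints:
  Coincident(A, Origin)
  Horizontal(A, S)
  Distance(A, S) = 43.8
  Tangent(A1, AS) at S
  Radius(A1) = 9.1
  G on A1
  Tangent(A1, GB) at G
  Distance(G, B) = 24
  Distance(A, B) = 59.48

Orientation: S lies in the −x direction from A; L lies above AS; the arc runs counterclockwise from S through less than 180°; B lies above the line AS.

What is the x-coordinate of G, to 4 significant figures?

-36.04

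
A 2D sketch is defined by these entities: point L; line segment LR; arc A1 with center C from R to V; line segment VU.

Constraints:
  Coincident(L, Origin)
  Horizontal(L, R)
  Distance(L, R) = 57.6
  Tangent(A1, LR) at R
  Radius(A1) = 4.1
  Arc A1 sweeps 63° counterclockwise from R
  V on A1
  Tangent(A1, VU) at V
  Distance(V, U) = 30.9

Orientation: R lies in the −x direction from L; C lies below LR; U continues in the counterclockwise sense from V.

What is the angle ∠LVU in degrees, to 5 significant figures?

119.09°

L is at the origin; L and R share the same y with |LR| = 57.6 and R on the −x side, so R = (-57.600, 0.0000). Since A1 is tangent to LR there, CR ⟂ LR, so C = R + (0, -4.1) = (-57.600, -4.1000). On A1, R sits at bearing 90° from C; a 63° counterclockwise sweep puts V at bearing 153°, so V = C + 4.1·(cos 153°, sin 153°) = (-61.253, -2.2386). The tangent condition forces CV to be normal to VU, so VU runs along (−sin 153°, cos 153°); with |VU| = 30.9, U = (-75.281, -29.771). Then cos ∠LVU = VL·VU / (|VL||VU|), giving 119.09°.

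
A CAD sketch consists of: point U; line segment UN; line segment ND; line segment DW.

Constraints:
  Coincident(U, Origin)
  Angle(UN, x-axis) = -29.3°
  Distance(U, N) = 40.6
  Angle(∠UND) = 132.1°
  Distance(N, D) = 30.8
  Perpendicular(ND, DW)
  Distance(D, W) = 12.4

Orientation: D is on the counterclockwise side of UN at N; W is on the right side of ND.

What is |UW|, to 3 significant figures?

71.9

U is at the origin; UN runs at -29.3° with length 40.6, so N = 40.6·(cos -29.3°, sin -29.3°) = (35.4, -19.9). ∠UND = 132.1°, so ND runs at -29.3° + (180° − 132.1°) = 18.6° from the x-axis; with |ND| = 30.8, D = N + 30.8·(cos 18.6°, sin 18.6°) = (64.6, -10.0). ND is perpendicular to DW; with |DW| = 12.4 on the right of ND, W = D + 12.4·(0.319, -0.948) = (68.6, -21.8). Then |UW| = |W − U| = 71.9.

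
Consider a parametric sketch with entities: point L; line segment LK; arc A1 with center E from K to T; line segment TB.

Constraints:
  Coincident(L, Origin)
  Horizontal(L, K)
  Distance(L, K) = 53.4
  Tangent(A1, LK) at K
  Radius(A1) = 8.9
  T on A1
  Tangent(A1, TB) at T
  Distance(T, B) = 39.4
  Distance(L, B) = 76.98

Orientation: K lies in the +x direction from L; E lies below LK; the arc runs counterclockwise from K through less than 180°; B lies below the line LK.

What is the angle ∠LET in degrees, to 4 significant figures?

30.90°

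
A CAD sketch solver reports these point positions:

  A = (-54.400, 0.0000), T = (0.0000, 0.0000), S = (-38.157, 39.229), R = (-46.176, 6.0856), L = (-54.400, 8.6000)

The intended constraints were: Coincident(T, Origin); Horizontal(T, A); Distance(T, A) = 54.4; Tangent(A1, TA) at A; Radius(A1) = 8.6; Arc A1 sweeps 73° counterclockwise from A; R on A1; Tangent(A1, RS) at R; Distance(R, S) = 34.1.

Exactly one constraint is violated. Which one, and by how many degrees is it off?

Tangent(A1, RS) at R — off by 3.40°.

T = (0.00, 0.00) ✓; T.y = 0.00, A.y = 0.00 ✓; |TA| = 54.40 ✓; ∠(LA, AT) = 90.00° ✓; |LA| = 8.600 ✓; bearing(L→R) − bearing(L→A) = 73.00° ✓; |LR| = 8.600 ✓; ∠(LR, RS) = 86.60° ✗; |RS| = 34.10 ✓.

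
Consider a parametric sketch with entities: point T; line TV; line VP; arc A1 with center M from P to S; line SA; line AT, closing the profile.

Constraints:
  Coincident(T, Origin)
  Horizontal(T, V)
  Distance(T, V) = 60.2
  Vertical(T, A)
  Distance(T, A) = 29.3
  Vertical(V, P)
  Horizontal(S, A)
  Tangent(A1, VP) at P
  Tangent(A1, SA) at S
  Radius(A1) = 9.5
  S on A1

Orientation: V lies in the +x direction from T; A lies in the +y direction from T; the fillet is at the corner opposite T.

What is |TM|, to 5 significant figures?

54.429

TA is vertical with |TA| = 29.3 and A on the +y side, so A = (0.0000, 29.300). The virtual corner opposite T is at (60.200, 29.300). A1 meets VP tangentially, so MP is at right angles to VP and the tangent condition forces MS to be normal to SA, with radius 9.5, so the center M sits 9.5 in from both sides at M = (50.700, 19.800). Then |TM| = |M − T| = 54.429.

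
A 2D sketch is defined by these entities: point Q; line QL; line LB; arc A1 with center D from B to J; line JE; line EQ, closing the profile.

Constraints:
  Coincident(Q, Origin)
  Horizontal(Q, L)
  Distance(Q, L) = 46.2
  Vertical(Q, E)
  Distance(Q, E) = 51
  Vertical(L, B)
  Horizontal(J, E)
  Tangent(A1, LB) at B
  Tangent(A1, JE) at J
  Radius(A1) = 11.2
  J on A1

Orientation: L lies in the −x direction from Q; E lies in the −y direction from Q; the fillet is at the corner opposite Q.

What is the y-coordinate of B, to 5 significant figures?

-39.800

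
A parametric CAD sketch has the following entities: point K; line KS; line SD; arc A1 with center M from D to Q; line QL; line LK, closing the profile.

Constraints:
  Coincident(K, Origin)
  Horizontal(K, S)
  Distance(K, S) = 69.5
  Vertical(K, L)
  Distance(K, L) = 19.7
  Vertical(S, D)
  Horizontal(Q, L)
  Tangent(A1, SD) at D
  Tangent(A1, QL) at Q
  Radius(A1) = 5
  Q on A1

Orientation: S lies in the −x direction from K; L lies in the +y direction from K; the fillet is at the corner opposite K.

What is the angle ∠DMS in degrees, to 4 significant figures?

71.21°

K is at the origin; K and S share the same y with |KS| = 69.5 and S on the −x side, so S = (-69.50, 0.000). K and L share the same x with |KL| = 19.7 and L on the +y side, so L = (0.000, 19.70). The virtual corner opposite K is at (-69.50, 19.70). A1 meets SD tangentially, so MD is at right angles to SD and tangency of A1 to QL means the radius MQ is perpendicular to QL, with radius 5.0, so the center M sits 5.0 in from both sides at M = (-64.50, 14.70). That places the tangent points at D = (-69.50, 14.70) on SD and Q = (-64.50, 19.70) on QL. Then cos ∠DMS = MD·MS / (|MD||MS|), giving 71.21°.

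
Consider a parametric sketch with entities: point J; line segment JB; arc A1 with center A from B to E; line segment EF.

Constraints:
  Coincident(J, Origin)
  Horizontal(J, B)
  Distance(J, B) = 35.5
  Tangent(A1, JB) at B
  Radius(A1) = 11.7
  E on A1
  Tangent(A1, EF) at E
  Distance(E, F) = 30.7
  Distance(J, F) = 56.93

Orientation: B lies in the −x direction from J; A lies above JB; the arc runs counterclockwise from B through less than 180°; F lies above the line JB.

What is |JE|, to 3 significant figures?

29.2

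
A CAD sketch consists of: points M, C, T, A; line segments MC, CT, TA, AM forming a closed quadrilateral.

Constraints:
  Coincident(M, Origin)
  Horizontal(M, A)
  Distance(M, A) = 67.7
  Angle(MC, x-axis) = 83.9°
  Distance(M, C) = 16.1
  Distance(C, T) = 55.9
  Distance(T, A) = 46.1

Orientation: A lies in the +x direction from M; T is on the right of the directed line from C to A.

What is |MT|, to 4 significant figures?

44.80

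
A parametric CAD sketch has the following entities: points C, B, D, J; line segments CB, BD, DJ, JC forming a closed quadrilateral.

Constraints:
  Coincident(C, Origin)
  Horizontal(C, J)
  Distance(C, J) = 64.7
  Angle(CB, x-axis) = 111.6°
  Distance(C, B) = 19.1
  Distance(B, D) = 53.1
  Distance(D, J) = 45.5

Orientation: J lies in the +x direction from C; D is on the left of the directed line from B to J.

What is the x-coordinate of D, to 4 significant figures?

41.56

Checks: |CJ| = 64.70 ✓; |CB| = 19.10 ✓; |BD| = 53.10 ✓; |DJ| = 45.50 ✓.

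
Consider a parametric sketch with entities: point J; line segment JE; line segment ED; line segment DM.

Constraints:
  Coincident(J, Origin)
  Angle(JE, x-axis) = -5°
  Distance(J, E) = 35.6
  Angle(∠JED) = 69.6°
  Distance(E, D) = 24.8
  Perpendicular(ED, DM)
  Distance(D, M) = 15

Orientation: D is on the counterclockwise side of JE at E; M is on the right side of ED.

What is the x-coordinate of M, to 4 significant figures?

43.34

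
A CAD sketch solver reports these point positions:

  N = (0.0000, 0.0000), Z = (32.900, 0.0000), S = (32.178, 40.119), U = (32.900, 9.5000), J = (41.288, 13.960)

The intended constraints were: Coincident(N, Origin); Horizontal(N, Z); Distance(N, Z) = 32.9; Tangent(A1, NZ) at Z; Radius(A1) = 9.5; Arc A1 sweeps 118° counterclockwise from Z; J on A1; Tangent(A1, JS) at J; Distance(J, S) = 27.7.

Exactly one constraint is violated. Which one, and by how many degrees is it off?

Tangent(A1, JS) at J — off by 8.80°.

N = (0.00, 0.00) ✓; N.y = 0.00, Z.y = 0.00 ✓; |NZ| = 32.90 ✓; ∠(UZ, ZN) = 90.00° ✓; |UZ| = 9.500 ✓; bearing(U→J) − bearing(U→Z) = 118.0° ✓; |UJ| = 9.500 ✓; ∠(UJ, JS) = 98.80° ✗; |JS| = 27.70 ✓.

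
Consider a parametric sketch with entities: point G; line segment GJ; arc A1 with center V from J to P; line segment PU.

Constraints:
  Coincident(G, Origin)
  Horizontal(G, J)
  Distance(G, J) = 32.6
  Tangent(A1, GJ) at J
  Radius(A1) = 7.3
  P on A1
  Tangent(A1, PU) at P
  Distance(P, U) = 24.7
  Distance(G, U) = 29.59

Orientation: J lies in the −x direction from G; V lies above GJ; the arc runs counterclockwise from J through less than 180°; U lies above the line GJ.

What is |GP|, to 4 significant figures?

26.43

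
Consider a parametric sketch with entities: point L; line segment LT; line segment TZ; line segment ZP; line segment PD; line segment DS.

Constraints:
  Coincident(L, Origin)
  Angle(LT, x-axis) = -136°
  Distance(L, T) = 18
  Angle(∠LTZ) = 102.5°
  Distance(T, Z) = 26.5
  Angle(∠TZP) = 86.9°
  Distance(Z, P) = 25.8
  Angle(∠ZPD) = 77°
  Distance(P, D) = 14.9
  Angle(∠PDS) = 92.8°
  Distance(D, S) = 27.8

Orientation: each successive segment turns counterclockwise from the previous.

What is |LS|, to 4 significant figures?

31.20

L is at the origin; LT runs at -136.0° with length 18.0, so T = (-12.95, -12.50). ∠LTZ = 102.5° gives TZ at -58.50° from the x-axis; with |TZ| = 26.5, Z = (0.8981, -35.10). ∠TZP = 86.9° gives ZP at 34.60° from the x-axis; with |ZP| = 25.8, P = (22.14, -20.45). ∠ZPD = 77.0° gives PD at 137.6° from the x-axis; with |PD| = 14.9, D = (11.13, -10.40). ∠PDS = 92.8° gives DS at -135.2° from the x-axis; with |DS| = 27.8, S = (-8.594, -29.99). Then |LS| = |S − L| = 31.20.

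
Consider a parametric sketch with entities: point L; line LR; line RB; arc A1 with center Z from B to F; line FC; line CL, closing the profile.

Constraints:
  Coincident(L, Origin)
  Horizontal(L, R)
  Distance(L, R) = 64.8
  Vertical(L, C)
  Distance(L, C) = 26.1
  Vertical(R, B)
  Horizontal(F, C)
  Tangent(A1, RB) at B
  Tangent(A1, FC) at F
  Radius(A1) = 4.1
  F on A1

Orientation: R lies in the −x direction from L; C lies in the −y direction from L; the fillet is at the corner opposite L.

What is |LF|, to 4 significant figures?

66.07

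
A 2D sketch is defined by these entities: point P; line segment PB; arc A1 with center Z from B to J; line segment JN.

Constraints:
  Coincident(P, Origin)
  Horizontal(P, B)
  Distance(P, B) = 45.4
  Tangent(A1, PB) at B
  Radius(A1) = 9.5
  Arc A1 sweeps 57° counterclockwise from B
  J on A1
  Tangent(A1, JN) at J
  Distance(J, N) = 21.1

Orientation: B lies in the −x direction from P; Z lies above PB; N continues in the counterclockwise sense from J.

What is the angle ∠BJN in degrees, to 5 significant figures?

151.50°

P is at the origin; P and B share the same y with |PB| = 45.4 and B on the −x side, so B = (-45.400, 0.0000). The tangent condition forces ZB to be normal to PB, so Z = B + (0, 9.5) = (-45.400, 9.5000). On A1, B sits at bearing -90° from Z; a 57° counterclockwise sweep puts J at bearing -33°, so J = Z + 9.5·(cos -33°, sin -33°) = (-37.433, 4.3259). Tangency of A1 to JN means the radius ZJ is perpendicular to JN, so JN runs along (−sin -33°, cos -33°); with |JN| = 21.1, N = (-25.941, 22.022). Then cos ∠BJN = JB·JN / (|JB||JN|), giving 151.50°.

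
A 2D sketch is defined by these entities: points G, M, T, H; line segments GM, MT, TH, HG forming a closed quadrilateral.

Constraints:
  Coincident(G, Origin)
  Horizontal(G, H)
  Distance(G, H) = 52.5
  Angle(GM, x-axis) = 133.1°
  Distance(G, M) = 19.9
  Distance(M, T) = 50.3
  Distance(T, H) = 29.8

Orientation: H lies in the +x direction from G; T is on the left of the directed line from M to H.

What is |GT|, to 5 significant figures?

43.343

Checks: |MT| = 50.30 ✓; |TH| = 29.80 ✓.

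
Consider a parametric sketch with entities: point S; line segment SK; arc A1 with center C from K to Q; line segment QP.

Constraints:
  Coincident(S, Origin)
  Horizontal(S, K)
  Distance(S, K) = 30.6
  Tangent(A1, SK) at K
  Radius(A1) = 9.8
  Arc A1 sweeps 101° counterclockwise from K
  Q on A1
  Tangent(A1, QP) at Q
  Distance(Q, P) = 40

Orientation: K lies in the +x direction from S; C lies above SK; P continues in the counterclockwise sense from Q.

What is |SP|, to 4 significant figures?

60.47

On A1, K sits at bearing -90° from C; a 101° counterclockwise sweep puts Q at bearing 11°, so Q = C + 9.8·(cos 11°, sin 11°) = (40.22, 11.67). The tangent condition forces CQ to be normal to QP, so QP runs along (−sin 11°, cos 11°); with |QP| = 40.0, P = (32.59, 50.94). Then |SP| = |P − S| = 60.47.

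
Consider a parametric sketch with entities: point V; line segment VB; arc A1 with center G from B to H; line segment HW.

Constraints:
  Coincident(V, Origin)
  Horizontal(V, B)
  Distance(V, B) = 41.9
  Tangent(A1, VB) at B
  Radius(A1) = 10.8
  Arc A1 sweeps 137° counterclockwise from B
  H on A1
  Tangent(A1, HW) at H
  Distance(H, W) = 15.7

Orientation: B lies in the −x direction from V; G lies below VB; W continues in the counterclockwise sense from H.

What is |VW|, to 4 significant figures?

47.88

V is at the origin; V and B share the same y with |VB| = 41.9 and B on the −x side, so B = (-41.90, 0.000). The tangent condition forces GB to be normal to VB, so G = B + (0, -10.8) = (-41.90, -10.80). On A1, B sits at bearing 90° from G; a 137° counterclockwise sweep puts H at bearing 227°, so H = G + 10.8·(cos 227°, sin 227°) = (-49.27, -18.70). Since A1 is tangent to HW there, GH ⟂ HW, so HW runs along (−sin 227°, cos 227°); with |HW| = 15.7, W = (-37.78, -29.41). Then |VW| = |W − V| = 47.88.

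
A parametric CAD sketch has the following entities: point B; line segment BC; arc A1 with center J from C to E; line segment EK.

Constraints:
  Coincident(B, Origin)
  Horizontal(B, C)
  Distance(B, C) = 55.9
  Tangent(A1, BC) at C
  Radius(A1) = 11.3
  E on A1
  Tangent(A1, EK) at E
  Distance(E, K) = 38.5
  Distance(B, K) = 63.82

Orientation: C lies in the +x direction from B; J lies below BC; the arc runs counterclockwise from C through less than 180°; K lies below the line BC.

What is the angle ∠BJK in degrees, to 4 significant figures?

80.07°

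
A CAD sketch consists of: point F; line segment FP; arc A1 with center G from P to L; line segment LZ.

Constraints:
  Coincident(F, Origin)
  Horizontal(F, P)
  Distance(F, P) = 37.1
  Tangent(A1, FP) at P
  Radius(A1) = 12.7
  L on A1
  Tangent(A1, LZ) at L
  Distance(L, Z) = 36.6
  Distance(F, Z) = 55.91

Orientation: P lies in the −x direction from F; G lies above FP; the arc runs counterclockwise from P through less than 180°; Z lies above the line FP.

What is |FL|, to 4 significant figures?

27.71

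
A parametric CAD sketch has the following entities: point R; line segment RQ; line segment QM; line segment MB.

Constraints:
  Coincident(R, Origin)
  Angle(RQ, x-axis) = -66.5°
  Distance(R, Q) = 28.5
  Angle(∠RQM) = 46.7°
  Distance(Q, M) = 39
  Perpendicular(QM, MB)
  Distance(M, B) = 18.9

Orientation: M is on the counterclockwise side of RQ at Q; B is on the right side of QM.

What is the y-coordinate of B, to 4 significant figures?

2.265

R is at the origin; RQ runs at -66.5° with length 28.5, so Q = 28.5·(cos -66.5°, sin -66.5°) = (11.36, -26.14). ∠RQM = 46.7°, so QM runs at -66.5° + (180° − 46.7°) = 66.80° from the x-axis; with |QM| = 39.0, M = Q + 39.0·(cos 66.80°, sin 66.80°) = (26.73, 9.710). QM is perpendicular to MB; with |MB| = 18.9 on the right of QM, B = M + 18.9·(0.9191, -0.3939) = (44.10, 2.265). So B.y = 2.265.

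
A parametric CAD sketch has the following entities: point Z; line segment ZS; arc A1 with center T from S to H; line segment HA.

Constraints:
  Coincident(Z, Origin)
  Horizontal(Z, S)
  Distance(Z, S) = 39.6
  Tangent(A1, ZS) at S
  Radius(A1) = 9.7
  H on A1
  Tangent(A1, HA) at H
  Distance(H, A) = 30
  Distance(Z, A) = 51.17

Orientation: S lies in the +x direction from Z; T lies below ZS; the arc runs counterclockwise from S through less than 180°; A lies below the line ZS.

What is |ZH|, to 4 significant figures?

31.63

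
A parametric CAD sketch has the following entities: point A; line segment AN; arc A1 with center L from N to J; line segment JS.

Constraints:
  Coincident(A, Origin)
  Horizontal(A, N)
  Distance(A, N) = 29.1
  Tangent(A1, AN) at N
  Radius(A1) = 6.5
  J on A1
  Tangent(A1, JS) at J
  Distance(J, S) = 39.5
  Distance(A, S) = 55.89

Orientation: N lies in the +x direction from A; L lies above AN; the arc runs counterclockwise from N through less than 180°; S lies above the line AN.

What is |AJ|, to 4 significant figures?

36.29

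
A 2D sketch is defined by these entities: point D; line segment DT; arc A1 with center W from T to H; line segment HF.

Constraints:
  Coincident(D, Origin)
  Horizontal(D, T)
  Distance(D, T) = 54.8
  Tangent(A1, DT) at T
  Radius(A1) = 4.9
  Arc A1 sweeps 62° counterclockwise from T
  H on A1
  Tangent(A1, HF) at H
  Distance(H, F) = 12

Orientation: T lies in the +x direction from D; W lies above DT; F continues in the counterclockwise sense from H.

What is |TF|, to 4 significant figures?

16.53

On A1, T sits at bearing -90° from W; a 62° counterclockwise sweep puts H at bearing -28°, so H = W + 4.9·(cos -28°, sin -28°) = (59.13, 2.600). A1 meets HF tangentially, so WH is at right angles to HF, so HF runs along (−sin -28°, cos -28°); with |HF| = 12.0, F = (64.76, 13.19). Then |TF| = |F − T| = 16.53.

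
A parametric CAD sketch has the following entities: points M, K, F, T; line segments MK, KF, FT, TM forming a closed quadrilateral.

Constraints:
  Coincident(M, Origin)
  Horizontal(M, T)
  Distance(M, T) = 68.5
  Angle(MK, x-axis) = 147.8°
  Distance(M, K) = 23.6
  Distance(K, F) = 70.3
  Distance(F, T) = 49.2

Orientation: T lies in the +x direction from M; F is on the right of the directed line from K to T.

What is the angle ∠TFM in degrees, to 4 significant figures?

90.60°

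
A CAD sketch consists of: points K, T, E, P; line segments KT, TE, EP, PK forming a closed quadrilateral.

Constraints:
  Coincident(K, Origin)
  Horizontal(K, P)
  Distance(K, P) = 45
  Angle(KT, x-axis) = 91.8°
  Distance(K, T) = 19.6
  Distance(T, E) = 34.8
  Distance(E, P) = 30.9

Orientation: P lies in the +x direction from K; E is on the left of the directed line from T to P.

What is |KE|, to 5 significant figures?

43.616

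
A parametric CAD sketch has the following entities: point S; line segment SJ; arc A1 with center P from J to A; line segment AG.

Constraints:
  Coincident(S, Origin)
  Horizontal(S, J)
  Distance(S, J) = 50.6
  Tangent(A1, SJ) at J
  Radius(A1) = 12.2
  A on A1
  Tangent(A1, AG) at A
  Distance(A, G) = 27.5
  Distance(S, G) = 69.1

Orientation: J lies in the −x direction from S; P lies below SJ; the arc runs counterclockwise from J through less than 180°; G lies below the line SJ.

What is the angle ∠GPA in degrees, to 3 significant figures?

66.1°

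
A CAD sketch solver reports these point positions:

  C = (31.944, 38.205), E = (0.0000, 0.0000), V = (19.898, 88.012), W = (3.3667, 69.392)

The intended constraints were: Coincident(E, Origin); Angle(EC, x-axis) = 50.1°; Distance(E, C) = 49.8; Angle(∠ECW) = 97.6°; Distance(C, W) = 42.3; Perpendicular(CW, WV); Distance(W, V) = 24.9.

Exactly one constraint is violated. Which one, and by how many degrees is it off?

Perpendicular(CW, WV) — off by 5.90°.

E = (0.00, 0.00) ✓; EC at 50.10° ✓; |EC| = 49.80 ✓; ∠ECW = 97.60° ✓; |CW| = 42.30 ✓; ∠(CW, WV) = 84.10° ✗; |WV| = 24.90 ✓.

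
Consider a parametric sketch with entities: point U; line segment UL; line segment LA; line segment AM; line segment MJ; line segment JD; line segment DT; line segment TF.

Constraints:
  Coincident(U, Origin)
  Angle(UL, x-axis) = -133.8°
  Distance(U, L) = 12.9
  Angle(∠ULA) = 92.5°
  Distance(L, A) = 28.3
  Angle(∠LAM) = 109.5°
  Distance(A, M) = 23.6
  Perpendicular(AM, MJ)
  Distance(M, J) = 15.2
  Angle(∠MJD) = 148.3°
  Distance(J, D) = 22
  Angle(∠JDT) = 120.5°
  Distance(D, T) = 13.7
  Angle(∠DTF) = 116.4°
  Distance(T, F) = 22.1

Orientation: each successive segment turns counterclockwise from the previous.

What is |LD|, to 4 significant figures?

22.67

U is at the origin; UL runs at -133.8° with length 12.9, so L = (-8.929, -9.311). ∠ULA = 92.5° gives LA at -46.30° from the x-axis; with |LA| = 28.3, A = (10.62, -29.77). ∠LAM = 109.5° gives AM at 24.20° from the x-axis; with |AM| = 23.6, M = (32.15, -20.10). The perpendicularity gives MJ at right angles to AM, so MJ runs at 114.2°; with |MJ| = 15.2, J = (25.92, -6.232). ∠MJD = 148.3° gives JD at 145.9° from the x-axis; with |JD| = 22.0, D = (7.701, 6.102). Then |LD| = |D − L| = 22.67.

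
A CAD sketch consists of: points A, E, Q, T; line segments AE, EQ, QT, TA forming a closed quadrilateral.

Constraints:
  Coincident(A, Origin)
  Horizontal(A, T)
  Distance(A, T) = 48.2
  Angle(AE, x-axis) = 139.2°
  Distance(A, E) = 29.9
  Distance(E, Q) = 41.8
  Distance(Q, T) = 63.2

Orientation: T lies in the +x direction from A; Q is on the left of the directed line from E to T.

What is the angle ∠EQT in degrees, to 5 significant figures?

86.285°

Checks: |EQ| = 41.80 ✓; |QT| = 63.20 ✓.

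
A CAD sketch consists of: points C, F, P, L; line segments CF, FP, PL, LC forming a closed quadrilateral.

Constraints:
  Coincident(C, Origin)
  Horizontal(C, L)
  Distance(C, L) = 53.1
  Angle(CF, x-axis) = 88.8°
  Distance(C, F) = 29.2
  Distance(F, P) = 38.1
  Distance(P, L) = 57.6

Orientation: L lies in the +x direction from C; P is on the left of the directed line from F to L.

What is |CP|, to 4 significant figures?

61.05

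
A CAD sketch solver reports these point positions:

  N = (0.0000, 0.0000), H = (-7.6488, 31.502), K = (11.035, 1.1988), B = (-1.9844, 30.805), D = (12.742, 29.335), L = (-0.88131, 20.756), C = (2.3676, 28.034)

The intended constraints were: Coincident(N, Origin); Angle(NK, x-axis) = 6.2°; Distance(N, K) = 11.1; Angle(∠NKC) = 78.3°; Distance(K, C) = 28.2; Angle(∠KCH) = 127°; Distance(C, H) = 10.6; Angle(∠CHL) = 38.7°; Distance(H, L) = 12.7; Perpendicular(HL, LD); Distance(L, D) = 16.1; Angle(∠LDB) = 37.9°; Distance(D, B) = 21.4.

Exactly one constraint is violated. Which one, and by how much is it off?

Distance(D, B) = 21.4 — off by 6.60.

N = (0.00, 0.00) ✓; NK at 6.200° ✓; |NK| = 11.10 ✓; ∠NKC = 78.30° ✓; |KC| = 28.20 ✓; ∠KCH = 127.0° ✓; |CH| = 10.60 ✓; ∠CHL = 38.70° ✓; |HL| = 12.70 ✓; ∠(HL, LD) = 90.00° ✓; |LD| = 16.10 ✓; ∠LDB = 37.90° ✓; |DB| = 14.80 ✗.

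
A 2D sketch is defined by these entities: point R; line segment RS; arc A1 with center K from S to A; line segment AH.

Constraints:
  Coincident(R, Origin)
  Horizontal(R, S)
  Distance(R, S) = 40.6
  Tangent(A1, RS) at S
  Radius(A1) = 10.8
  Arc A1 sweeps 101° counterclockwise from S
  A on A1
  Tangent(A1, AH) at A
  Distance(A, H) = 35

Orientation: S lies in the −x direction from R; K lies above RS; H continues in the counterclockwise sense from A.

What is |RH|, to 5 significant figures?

59.789

R is at the origin; R and S share the same y with |RS| = 40.6 and S on the −x side, so S = (-40.600, 0.0000). Tangency of A1 to RS means the radius KS is perpendicular to RS, so K = S + (0, 10.8) = (-40.600, 10.800). On A1, S sits at bearing -90° from K; a 101° counterclockwise sweep puts A at bearing 11°, so A = K + 10.8·(cos 11°, sin 11°) = (-29.998, 12.861). The tangent condition forces KA to be normal to AH, so AH runs along (−sin 11°, cos 11°); with |AH| = 35.0, H = (-36.677, 47.218). Then |RH| = |H − R| = 59.789.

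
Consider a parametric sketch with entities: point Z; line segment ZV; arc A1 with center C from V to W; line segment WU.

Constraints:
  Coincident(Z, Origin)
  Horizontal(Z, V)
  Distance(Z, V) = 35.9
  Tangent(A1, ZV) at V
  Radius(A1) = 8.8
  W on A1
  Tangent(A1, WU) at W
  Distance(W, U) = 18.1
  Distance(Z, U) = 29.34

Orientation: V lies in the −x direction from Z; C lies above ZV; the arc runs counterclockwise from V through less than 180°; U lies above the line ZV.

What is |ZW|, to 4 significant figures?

28.41

Z is at the origin; ZV is horizontal with |ZV| = 35.9 and V on the −x side, so V = (-35.90, 0.000). The tangent condition forces CV to be normal to ZV, so C = V + (0, 8.8) = (-35.90, 8.800). Since CW ⟂ WU (tangency), |CU| = √(8.8² + 18.1²) = 20.13 regardless of where W sits on A1. So U lies on both circle(Z, 29.34) and circle(C, 20.13); the above-ZV intersection is U = (-20.15, 21.33). W is the foot of the tangent from U: W = (-27.96, 5.001).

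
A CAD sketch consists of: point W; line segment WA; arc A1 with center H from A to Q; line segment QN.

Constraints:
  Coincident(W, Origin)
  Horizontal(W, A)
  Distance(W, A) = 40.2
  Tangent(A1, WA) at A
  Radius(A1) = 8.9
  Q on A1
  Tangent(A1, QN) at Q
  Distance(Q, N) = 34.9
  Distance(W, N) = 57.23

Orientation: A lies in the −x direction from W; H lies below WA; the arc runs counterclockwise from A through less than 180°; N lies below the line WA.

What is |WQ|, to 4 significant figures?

49.99

Checks: |HQ| = 8.900 ✓; ∠(HQ, QN) = 90.00° ✓; |QN| = 34.90 ✓; |WN| = 57.23 ✓.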